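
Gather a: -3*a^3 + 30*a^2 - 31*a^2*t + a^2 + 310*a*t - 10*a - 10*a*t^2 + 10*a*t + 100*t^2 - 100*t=-3*a^3 + a^2*(31 - 31*t) + a*(-10*t^2 + 320*t - 10) + 100*t^2 - 100*t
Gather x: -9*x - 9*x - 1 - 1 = -18*x - 2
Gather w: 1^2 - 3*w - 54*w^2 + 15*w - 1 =-54*w^2 + 12*w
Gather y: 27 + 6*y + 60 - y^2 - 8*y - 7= -y^2 - 2*y + 80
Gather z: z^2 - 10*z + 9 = z^2 - 10*z + 9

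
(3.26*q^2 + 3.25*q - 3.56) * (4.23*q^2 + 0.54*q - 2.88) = 13.7898*q^4 + 15.5079*q^3 - 22.6926*q^2 - 11.2824*q + 10.2528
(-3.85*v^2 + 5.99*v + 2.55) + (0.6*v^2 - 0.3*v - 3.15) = -3.25*v^2 + 5.69*v - 0.6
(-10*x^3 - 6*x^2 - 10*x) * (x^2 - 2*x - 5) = -10*x^5 + 14*x^4 + 52*x^3 + 50*x^2 + 50*x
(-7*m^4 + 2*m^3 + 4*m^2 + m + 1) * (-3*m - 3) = 21*m^5 + 15*m^4 - 18*m^3 - 15*m^2 - 6*m - 3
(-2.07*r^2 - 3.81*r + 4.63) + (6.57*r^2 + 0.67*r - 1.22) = 4.5*r^2 - 3.14*r + 3.41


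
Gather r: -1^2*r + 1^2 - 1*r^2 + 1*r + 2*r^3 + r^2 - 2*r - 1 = 2*r^3 - 2*r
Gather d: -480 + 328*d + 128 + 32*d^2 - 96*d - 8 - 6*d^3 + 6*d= -6*d^3 + 32*d^2 + 238*d - 360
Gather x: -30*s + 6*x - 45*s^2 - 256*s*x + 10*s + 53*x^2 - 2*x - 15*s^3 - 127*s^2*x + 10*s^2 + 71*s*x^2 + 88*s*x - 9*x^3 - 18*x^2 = -15*s^3 - 35*s^2 - 20*s - 9*x^3 + x^2*(71*s + 35) + x*(-127*s^2 - 168*s + 4)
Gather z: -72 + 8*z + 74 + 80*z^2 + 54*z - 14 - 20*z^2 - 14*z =60*z^2 + 48*z - 12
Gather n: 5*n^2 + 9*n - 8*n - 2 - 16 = 5*n^2 + n - 18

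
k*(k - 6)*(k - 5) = k^3 - 11*k^2 + 30*k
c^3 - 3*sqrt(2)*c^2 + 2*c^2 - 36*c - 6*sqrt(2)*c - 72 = (c + 2)*(c - 6*sqrt(2))*(c + 3*sqrt(2))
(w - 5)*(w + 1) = w^2 - 4*w - 5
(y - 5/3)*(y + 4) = y^2 + 7*y/3 - 20/3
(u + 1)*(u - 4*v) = u^2 - 4*u*v + u - 4*v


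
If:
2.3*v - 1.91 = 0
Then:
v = 0.83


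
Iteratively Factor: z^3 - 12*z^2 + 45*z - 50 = (z - 5)*(z^2 - 7*z + 10) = (z - 5)^2*(z - 2)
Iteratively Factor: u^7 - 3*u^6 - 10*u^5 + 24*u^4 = (u)*(u^6 - 3*u^5 - 10*u^4 + 24*u^3) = u*(u + 3)*(u^5 - 6*u^4 + 8*u^3) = u^2*(u + 3)*(u^4 - 6*u^3 + 8*u^2) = u^3*(u + 3)*(u^3 - 6*u^2 + 8*u) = u^3*(u - 2)*(u + 3)*(u^2 - 4*u) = u^3*(u - 4)*(u - 2)*(u + 3)*(u)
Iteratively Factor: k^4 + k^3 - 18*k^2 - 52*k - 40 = (k + 2)*(k^3 - k^2 - 16*k - 20) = (k + 2)^2*(k^2 - 3*k - 10) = (k + 2)^3*(k - 5)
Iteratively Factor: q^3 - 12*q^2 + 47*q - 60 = (q - 5)*(q^2 - 7*q + 12) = (q - 5)*(q - 4)*(q - 3)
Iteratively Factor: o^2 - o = (o)*(o - 1)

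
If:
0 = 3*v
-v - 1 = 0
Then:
No Solution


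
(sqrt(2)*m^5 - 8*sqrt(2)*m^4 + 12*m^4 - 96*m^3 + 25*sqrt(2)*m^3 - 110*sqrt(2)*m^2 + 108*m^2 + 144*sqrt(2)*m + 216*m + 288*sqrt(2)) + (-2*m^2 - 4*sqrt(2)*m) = sqrt(2)*m^5 - 8*sqrt(2)*m^4 + 12*m^4 - 96*m^3 + 25*sqrt(2)*m^3 - 110*sqrt(2)*m^2 + 106*m^2 + 140*sqrt(2)*m + 216*m + 288*sqrt(2)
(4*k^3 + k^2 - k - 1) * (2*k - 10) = 8*k^4 - 38*k^3 - 12*k^2 + 8*k + 10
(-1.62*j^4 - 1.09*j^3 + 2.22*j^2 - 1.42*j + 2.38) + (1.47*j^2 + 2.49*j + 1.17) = -1.62*j^4 - 1.09*j^3 + 3.69*j^2 + 1.07*j + 3.55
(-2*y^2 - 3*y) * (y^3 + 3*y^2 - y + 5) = -2*y^5 - 9*y^4 - 7*y^3 - 7*y^2 - 15*y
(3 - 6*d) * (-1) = 6*d - 3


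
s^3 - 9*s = s*(s - 3)*(s + 3)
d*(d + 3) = d^2 + 3*d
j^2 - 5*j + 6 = (j - 3)*(j - 2)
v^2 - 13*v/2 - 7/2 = (v - 7)*(v + 1/2)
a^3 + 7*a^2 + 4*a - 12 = (a - 1)*(a + 2)*(a + 6)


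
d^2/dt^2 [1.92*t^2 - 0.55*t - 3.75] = 3.84000000000000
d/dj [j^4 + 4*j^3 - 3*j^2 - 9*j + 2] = 4*j^3 + 12*j^2 - 6*j - 9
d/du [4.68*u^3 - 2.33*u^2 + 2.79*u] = 14.04*u^2 - 4.66*u + 2.79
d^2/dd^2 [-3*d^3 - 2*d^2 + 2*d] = -18*d - 4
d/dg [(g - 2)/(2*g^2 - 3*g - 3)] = (2*g^2 - 3*g - (g - 2)*(4*g - 3) - 3)/(-2*g^2 + 3*g + 3)^2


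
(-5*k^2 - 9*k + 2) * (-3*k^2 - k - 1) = 15*k^4 + 32*k^3 + 8*k^2 + 7*k - 2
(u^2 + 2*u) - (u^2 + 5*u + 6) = -3*u - 6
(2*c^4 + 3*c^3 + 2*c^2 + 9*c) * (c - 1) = 2*c^5 + c^4 - c^3 + 7*c^2 - 9*c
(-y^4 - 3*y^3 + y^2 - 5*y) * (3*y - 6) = -3*y^5 - 3*y^4 + 21*y^3 - 21*y^2 + 30*y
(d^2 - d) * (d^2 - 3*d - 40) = d^4 - 4*d^3 - 37*d^2 + 40*d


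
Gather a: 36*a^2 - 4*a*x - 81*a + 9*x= 36*a^2 + a*(-4*x - 81) + 9*x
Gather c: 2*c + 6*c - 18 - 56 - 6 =8*c - 80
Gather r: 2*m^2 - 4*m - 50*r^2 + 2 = 2*m^2 - 4*m - 50*r^2 + 2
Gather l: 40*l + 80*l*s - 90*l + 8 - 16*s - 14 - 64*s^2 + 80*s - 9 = l*(80*s - 50) - 64*s^2 + 64*s - 15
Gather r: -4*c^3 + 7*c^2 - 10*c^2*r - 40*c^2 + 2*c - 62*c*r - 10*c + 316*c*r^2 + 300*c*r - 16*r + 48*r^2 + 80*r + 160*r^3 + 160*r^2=-4*c^3 - 33*c^2 - 8*c + 160*r^3 + r^2*(316*c + 208) + r*(-10*c^2 + 238*c + 64)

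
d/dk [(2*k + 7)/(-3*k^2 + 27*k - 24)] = (2*k^2 + 14*k - 79)/(3*(k^4 - 18*k^3 + 97*k^2 - 144*k + 64))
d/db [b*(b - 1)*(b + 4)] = 3*b^2 + 6*b - 4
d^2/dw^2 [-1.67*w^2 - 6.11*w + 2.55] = -3.34000000000000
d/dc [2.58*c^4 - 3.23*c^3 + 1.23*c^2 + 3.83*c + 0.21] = 10.32*c^3 - 9.69*c^2 + 2.46*c + 3.83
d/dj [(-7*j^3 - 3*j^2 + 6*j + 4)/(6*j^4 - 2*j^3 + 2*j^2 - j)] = (42*j^6 + 36*j^5 - 128*j^4 - 58*j^3 + 15*j^2 - 16*j + 4)/(j^2*(36*j^6 - 24*j^5 + 28*j^4 - 20*j^3 + 8*j^2 - 4*j + 1))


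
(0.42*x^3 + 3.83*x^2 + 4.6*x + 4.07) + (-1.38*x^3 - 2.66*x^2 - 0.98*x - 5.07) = -0.96*x^3 + 1.17*x^2 + 3.62*x - 1.0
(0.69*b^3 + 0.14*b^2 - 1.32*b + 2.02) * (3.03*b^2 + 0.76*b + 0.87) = 2.0907*b^5 + 0.9486*b^4 - 3.2929*b^3 + 5.2392*b^2 + 0.3868*b + 1.7574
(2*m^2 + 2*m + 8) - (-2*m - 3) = 2*m^2 + 4*m + 11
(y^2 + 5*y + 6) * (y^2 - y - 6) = y^4 + 4*y^3 - 5*y^2 - 36*y - 36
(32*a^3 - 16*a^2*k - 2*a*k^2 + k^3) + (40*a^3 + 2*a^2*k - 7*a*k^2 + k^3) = 72*a^3 - 14*a^2*k - 9*a*k^2 + 2*k^3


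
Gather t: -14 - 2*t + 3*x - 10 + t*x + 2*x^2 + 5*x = t*(x - 2) + 2*x^2 + 8*x - 24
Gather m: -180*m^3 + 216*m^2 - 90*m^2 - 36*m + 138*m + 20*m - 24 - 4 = -180*m^3 + 126*m^2 + 122*m - 28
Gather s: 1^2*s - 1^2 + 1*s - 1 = 2*s - 2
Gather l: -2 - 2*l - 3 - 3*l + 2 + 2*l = -3*l - 3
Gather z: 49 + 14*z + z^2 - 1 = z^2 + 14*z + 48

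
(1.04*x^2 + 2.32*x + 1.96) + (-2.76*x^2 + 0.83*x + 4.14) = -1.72*x^2 + 3.15*x + 6.1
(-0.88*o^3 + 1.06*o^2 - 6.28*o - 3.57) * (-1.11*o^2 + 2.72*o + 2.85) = 0.9768*o^5 - 3.5702*o^4 + 7.346*o^3 - 10.0979*o^2 - 27.6084*o - 10.1745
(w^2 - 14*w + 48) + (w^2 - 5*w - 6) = 2*w^2 - 19*w + 42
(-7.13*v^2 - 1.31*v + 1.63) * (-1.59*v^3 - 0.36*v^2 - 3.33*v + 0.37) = 11.3367*v^5 + 4.6497*v^4 + 21.6228*v^3 + 1.1374*v^2 - 5.9126*v + 0.6031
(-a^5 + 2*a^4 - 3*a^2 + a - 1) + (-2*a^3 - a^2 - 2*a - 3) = -a^5 + 2*a^4 - 2*a^3 - 4*a^2 - a - 4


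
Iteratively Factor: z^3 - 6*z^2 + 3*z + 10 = (z + 1)*(z^2 - 7*z + 10) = (z - 5)*(z + 1)*(z - 2)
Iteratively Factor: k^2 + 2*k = (k + 2)*(k)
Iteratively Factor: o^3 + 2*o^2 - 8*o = (o)*(o^2 + 2*o - 8) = o*(o - 2)*(o + 4)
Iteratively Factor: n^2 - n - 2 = (n + 1)*(n - 2)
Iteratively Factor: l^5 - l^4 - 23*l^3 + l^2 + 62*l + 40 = (l - 5)*(l^4 + 4*l^3 - 3*l^2 - 14*l - 8) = (l - 5)*(l + 4)*(l^3 - 3*l - 2) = (l - 5)*(l + 1)*(l + 4)*(l^2 - l - 2) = (l - 5)*(l - 2)*(l + 1)*(l + 4)*(l + 1)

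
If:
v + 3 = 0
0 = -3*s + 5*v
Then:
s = -5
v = -3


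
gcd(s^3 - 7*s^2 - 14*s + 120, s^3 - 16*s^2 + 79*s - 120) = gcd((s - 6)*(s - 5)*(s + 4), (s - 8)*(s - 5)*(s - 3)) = s - 5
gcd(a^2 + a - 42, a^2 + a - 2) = 1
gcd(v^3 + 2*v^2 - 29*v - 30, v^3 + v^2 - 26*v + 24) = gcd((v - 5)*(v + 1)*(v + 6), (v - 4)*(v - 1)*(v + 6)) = v + 6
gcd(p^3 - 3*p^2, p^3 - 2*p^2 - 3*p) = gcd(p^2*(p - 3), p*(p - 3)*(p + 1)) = p^2 - 3*p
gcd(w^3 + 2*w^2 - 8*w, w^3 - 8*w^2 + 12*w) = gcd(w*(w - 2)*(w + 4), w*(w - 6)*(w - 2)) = w^2 - 2*w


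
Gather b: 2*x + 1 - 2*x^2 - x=-2*x^2 + x + 1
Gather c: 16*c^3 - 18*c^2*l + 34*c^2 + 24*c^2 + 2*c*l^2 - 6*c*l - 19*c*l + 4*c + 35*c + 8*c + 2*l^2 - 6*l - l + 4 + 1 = 16*c^3 + c^2*(58 - 18*l) + c*(2*l^2 - 25*l + 47) + 2*l^2 - 7*l + 5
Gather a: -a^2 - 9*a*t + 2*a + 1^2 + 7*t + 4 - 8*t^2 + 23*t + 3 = -a^2 + a*(2 - 9*t) - 8*t^2 + 30*t + 8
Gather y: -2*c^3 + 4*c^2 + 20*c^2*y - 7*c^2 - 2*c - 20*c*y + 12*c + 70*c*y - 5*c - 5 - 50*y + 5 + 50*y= -2*c^3 - 3*c^2 + 5*c + y*(20*c^2 + 50*c)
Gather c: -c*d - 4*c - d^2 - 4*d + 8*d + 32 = c*(-d - 4) - d^2 + 4*d + 32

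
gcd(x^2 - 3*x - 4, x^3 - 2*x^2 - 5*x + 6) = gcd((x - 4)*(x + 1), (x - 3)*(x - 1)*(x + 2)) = 1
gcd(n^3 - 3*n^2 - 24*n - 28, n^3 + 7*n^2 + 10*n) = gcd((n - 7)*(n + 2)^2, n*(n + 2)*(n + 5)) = n + 2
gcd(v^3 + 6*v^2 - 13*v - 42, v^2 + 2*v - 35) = v + 7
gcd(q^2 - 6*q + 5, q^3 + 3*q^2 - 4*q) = q - 1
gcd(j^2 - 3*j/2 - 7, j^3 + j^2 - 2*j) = j + 2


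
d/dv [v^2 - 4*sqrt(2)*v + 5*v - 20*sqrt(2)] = 2*v - 4*sqrt(2) + 5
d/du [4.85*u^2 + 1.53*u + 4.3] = 9.7*u + 1.53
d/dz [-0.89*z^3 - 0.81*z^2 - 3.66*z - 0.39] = -2.67*z^2 - 1.62*z - 3.66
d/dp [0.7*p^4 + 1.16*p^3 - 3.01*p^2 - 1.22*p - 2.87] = 2.8*p^3 + 3.48*p^2 - 6.02*p - 1.22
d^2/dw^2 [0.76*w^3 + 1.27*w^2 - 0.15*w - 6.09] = 4.56*w + 2.54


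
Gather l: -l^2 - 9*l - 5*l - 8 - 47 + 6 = -l^2 - 14*l - 49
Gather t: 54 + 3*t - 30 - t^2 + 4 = -t^2 + 3*t + 28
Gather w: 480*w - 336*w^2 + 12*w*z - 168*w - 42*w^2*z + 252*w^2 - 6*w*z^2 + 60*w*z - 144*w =w^2*(-42*z - 84) + w*(-6*z^2 + 72*z + 168)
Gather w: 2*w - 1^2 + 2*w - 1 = 4*w - 2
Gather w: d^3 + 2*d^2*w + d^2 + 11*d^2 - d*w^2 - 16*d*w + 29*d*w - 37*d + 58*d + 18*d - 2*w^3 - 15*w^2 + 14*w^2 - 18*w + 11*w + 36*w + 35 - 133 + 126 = d^3 + 12*d^2 + 39*d - 2*w^3 + w^2*(-d - 1) + w*(2*d^2 + 13*d + 29) + 28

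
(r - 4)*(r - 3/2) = r^2 - 11*r/2 + 6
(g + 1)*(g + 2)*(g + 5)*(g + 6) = g^4 + 14*g^3 + 65*g^2 + 112*g + 60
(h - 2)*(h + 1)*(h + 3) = h^3 + 2*h^2 - 5*h - 6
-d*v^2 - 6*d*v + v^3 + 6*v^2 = v*(-d + v)*(v + 6)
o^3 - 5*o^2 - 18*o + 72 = (o - 6)*(o - 3)*(o + 4)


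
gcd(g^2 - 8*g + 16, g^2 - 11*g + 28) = g - 4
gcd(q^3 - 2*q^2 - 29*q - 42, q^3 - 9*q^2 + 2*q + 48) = q + 2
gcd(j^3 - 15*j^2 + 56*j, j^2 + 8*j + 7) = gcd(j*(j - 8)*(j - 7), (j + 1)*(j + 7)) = 1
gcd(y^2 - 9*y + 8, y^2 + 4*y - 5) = y - 1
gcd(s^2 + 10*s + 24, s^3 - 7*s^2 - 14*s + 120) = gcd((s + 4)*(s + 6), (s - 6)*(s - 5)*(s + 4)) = s + 4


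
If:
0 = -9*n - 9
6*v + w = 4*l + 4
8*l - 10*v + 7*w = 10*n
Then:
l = -13*w/2 - 5/2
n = -1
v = -9*w/2 - 1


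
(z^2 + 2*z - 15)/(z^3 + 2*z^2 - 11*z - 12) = (z + 5)/(z^2 + 5*z + 4)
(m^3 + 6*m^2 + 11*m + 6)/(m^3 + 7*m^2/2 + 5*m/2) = 2*(m^2 + 5*m + 6)/(m*(2*m + 5))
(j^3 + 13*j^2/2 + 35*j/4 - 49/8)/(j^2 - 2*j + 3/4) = (4*j^2 + 28*j + 49)/(2*(2*j - 3))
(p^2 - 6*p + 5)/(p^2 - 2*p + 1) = (p - 5)/(p - 1)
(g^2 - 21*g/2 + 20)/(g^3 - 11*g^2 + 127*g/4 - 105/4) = 2*(g - 8)/(2*g^2 - 17*g + 21)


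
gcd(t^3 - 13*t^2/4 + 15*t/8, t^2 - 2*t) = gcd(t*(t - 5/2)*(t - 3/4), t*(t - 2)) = t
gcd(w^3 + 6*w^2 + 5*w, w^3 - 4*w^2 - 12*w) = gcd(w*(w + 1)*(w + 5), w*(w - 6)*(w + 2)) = w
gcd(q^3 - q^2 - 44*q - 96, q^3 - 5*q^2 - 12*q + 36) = q + 3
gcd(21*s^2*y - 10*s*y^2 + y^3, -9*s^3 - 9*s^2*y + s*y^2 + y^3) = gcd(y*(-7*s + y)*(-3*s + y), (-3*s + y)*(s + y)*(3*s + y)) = -3*s + y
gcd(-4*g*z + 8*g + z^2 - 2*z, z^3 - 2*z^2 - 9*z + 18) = z - 2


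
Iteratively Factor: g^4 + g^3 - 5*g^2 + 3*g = (g + 3)*(g^3 - 2*g^2 + g) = g*(g + 3)*(g^2 - 2*g + 1) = g*(g - 1)*(g + 3)*(g - 1)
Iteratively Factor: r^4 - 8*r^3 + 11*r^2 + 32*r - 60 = (r - 2)*(r^3 - 6*r^2 - r + 30) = (r - 3)*(r - 2)*(r^2 - 3*r - 10) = (r - 5)*(r - 3)*(r - 2)*(r + 2)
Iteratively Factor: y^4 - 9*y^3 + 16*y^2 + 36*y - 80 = (y + 2)*(y^3 - 11*y^2 + 38*y - 40) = (y - 5)*(y + 2)*(y^2 - 6*y + 8) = (y - 5)*(y - 2)*(y + 2)*(y - 4)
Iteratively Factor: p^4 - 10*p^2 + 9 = (p + 1)*(p^3 - p^2 - 9*p + 9) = (p - 3)*(p + 1)*(p^2 + 2*p - 3) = (p - 3)*(p + 1)*(p + 3)*(p - 1)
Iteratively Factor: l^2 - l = (l - 1)*(l)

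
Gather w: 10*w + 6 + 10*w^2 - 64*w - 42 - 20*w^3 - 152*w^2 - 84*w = -20*w^3 - 142*w^2 - 138*w - 36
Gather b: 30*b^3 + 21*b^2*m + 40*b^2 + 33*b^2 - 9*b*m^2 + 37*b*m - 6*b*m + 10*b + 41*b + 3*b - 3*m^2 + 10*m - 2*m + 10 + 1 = 30*b^3 + b^2*(21*m + 73) + b*(-9*m^2 + 31*m + 54) - 3*m^2 + 8*m + 11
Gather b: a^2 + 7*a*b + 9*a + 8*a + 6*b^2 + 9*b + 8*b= a^2 + 17*a + 6*b^2 + b*(7*a + 17)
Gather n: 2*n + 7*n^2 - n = 7*n^2 + n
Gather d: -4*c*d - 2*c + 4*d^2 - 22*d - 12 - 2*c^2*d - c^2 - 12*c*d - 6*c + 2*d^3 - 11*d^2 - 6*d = -c^2 - 8*c + 2*d^3 - 7*d^2 + d*(-2*c^2 - 16*c - 28) - 12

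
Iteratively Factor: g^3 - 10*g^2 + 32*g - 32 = (g - 4)*(g^2 - 6*g + 8) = (g - 4)*(g - 2)*(g - 4)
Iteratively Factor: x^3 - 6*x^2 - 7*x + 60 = (x - 4)*(x^2 - 2*x - 15) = (x - 5)*(x - 4)*(x + 3)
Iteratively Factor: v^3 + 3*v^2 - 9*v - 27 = (v + 3)*(v^2 - 9) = (v + 3)^2*(v - 3)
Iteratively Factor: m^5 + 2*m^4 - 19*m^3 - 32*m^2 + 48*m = (m + 4)*(m^4 - 2*m^3 - 11*m^2 + 12*m) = (m - 4)*(m + 4)*(m^3 + 2*m^2 - 3*m) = m*(m - 4)*(m + 4)*(m^2 + 2*m - 3) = m*(m - 4)*(m + 3)*(m + 4)*(m - 1)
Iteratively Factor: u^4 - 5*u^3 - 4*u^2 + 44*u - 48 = (u - 4)*(u^3 - u^2 - 8*u + 12) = (u - 4)*(u + 3)*(u^2 - 4*u + 4) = (u - 4)*(u - 2)*(u + 3)*(u - 2)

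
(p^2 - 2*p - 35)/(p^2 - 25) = (p - 7)/(p - 5)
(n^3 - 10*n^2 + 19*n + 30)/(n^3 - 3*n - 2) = (n^2 - 11*n + 30)/(n^2 - n - 2)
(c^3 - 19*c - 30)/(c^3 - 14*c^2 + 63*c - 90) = (c^2 + 5*c + 6)/(c^2 - 9*c + 18)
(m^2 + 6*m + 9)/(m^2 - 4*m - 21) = (m + 3)/(m - 7)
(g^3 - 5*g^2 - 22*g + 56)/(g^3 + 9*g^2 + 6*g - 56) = (g - 7)/(g + 7)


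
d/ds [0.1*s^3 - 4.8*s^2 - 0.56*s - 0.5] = 0.3*s^2 - 9.6*s - 0.56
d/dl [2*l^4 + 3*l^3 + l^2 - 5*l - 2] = 8*l^3 + 9*l^2 + 2*l - 5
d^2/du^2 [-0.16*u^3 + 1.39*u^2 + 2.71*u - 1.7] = 2.78 - 0.96*u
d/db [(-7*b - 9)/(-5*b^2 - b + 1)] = (35*b^2 + 7*b - (7*b + 9)*(10*b + 1) - 7)/(5*b^2 + b - 1)^2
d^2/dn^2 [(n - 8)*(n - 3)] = 2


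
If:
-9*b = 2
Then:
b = -2/9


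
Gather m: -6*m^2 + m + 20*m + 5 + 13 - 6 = -6*m^2 + 21*m + 12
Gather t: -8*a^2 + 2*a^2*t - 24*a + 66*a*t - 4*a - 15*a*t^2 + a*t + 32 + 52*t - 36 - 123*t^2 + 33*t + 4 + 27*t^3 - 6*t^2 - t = -8*a^2 - 28*a + 27*t^3 + t^2*(-15*a - 129) + t*(2*a^2 + 67*a + 84)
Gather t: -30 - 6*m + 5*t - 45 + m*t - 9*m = -15*m + t*(m + 5) - 75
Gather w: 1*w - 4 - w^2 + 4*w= -w^2 + 5*w - 4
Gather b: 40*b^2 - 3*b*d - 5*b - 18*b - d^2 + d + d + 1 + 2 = 40*b^2 + b*(-3*d - 23) - d^2 + 2*d + 3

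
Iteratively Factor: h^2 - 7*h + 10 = (h - 2)*(h - 5)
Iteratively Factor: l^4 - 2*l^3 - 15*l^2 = (l)*(l^3 - 2*l^2 - 15*l) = l*(l + 3)*(l^2 - 5*l) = l*(l - 5)*(l + 3)*(l)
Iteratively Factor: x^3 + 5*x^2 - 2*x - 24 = (x - 2)*(x^2 + 7*x + 12) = (x - 2)*(x + 4)*(x + 3)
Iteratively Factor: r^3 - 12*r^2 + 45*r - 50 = (r - 5)*(r^2 - 7*r + 10) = (r - 5)^2*(r - 2)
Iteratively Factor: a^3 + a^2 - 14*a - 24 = (a + 3)*(a^2 - 2*a - 8) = (a - 4)*(a + 3)*(a + 2)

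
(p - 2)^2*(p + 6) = p^3 + 2*p^2 - 20*p + 24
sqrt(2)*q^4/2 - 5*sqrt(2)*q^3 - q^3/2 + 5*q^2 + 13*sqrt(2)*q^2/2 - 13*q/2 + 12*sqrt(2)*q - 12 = (q - 8)*(q - 3)*(q - sqrt(2)/2)*(sqrt(2)*q/2 + sqrt(2)/2)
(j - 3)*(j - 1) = j^2 - 4*j + 3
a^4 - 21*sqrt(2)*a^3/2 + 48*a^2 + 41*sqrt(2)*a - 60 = (a - 6*sqrt(2))*(a - 5*sqrt(2))*(a - sqrt(2)/2)*(a + sqrt(2))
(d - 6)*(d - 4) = d^2 - 10*d + 24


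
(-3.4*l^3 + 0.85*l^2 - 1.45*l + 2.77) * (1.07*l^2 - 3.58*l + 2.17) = -3.638*l^5 + 13.0815*l^4 - 11.9725*l^3 + 9.9994*l^2 - 13.0631*l + 6.0109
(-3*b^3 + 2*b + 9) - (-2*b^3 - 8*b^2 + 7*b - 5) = -b^3 + 8*b^2 - 5*b + 14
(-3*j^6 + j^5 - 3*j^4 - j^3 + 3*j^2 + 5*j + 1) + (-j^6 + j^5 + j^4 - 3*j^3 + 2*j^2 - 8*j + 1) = -4*j^6 + 2*j^5 - 2*j^4 - 4*j^3 + 5*j^2 - 3*j + 2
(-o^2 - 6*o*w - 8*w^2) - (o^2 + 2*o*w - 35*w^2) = -2*o^2 - 8*o*w + 27*w^2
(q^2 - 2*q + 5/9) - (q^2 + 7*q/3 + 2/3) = -13*q/3 - 1/9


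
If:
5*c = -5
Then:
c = -1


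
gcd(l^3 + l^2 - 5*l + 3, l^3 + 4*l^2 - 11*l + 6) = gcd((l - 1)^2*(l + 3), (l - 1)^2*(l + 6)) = l^2 - 2*l + 1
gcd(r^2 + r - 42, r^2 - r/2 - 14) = 1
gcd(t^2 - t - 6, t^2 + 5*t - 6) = 1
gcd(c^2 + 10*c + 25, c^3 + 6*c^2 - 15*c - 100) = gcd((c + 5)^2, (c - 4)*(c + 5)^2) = c^2 + 10*c + 25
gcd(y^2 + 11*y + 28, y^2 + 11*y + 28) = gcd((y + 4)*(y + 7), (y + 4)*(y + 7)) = y^2 + 11*y + 28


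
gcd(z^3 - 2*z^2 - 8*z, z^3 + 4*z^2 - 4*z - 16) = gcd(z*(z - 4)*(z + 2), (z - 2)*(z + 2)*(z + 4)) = z + 2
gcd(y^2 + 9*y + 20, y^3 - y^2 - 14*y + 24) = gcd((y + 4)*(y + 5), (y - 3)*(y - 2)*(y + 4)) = y + 4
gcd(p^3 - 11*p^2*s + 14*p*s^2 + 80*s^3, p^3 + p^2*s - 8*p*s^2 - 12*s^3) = p + 2*s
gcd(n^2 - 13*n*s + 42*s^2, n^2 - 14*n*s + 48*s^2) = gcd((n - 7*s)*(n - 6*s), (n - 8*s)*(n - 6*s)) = -n + 6*s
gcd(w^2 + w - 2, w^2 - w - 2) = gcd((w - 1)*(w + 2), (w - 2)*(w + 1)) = 1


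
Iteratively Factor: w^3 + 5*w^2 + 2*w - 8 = (w + 4)*(w^2 + w - 2) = (w - 1)*(w + 4)*(w + 2)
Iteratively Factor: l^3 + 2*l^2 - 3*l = (l - 1)*(l^2 + 3*l) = (l - 1)*(l + 3)*(l)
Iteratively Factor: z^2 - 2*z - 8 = (z + 2)*(z - 4)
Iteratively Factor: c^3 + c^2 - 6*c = (c - 2)*(c^2 + 3*c) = c*(c - 2)*(c + 3)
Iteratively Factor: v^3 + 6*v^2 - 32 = (v - 2)*(v^2 + 8*v + 16) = (v - 2)*(v + 4)*(v + 4)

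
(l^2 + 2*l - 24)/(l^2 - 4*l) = (l + 6)/l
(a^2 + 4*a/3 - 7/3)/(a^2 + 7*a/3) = (a - 1)/a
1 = 1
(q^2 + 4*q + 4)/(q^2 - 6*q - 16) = (q + 2)/(q - 8)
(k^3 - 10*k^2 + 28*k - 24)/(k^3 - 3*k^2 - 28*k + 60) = (k - 2)/(k + 5)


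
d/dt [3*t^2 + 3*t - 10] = 6*t + 3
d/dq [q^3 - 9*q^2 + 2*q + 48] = 3*q^2 - 18*q + 2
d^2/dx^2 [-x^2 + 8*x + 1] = -2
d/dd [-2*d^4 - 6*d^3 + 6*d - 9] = -8*d^3 - 18*d^2 + 6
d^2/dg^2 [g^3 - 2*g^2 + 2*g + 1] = 6*g - 4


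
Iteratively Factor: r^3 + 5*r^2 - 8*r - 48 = (r + 4)*(r^2 + r - 12) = (r + 4)^2*(r - 3)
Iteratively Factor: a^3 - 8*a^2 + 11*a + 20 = (a - 4)*(a^2 - 4*a - 5) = (a - 5)*(a - 4)*(a + 1)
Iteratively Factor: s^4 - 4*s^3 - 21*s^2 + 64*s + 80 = (s + 1)*(s^3 - 5*s^2 - 16*s + 80) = (s - 5)*(s + 1)*(s^2 - 16) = (s - 5)*(s - 4)*(s + 1)*(s + 4)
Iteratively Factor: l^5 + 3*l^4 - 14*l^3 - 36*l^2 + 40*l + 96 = (l + 2)*(l^4 + l^3 - 16*l^2 - 4*l + 48) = (l - 3)*(l + 2)*(l^3 + 4*l^2 - 4*l - 16) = (l - 3)*(l - 2)*(l + 2)*(l^2 + 6*l + 8) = (l - 3)*(l - 2)*(l + 2)*(l + 4)*(l + 2)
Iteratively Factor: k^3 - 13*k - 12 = (k + 3)*(k^2 - 3*k - 4) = (k + 1)*(k + 3)*(k - 4)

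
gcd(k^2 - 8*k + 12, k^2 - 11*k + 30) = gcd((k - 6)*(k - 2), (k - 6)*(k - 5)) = k - 6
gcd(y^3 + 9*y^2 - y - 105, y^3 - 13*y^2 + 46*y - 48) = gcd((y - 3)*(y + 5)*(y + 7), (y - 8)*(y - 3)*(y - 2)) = y - 3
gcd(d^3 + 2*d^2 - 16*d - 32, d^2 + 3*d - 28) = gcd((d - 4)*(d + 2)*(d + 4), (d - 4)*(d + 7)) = d - 4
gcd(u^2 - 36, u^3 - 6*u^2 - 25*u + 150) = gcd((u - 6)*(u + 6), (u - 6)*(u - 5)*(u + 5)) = u - 6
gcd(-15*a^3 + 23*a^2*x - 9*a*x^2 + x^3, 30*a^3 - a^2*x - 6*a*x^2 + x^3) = 15*a^2 - 8*a*x + x^2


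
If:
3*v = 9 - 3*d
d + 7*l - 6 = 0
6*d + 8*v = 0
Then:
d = 12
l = -6/7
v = -9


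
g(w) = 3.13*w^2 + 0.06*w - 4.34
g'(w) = 6.26*w + 0.06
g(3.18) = 27.50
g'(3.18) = 19.97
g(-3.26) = 28.73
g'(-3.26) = -20.35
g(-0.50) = -3.59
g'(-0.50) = -3.07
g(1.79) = 5.80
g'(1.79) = 11.27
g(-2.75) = 19.17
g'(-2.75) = -17.16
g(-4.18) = 50.10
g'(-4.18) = -26.11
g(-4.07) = 47.26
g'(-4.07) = -25.42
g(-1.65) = 4.08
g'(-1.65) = -10.27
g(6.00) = 108.70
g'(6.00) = 37.62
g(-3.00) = 23.65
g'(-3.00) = -18.72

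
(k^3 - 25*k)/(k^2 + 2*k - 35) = k*(k + 5)/(k + 7)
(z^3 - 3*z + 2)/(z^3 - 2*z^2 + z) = (z + 2)/z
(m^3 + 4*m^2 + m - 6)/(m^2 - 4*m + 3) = (m^2 + 5*m + 6)/(m - 3)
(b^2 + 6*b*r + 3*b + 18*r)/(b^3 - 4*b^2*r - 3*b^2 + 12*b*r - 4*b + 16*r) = (b^2 + 6*b*r + 3*b + 18*r)/(b^3 - 4*b^2*r - 3*b^2 + 12*b*r - 4*b + 16*r)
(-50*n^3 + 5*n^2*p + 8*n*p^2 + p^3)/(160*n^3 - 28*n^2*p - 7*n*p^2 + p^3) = (-10*n^2 + 3*n*p + p^2)/(32*n^2 - 12*n*p + p^2)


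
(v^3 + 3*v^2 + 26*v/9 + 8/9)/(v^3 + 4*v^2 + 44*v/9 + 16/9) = (v + 1)/(v + 2)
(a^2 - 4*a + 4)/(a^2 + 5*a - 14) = (a - 2)/(a + 7)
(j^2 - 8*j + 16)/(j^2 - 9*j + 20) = (j - 4)/(j - 5)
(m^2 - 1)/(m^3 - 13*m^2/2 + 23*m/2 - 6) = 2*(m + 1)/(2*m^2 - 11*m + 12)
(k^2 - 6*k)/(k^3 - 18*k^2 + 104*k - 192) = k/(k^2 - 12*k + 32)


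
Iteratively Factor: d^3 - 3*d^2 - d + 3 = (d + 1)*(d^2 - 4*d + 3) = (d - 3)*(d + 1)*(d - 1)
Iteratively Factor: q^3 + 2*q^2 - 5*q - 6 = (q - 2)*(q^2 + 4*q + 3) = (q - 2)*(q + 3)*(q + 1)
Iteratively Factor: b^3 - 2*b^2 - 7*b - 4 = (b - 4)*(b^2 + 2*b + 1) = (b - 4)*(b + 1)*(b + 1)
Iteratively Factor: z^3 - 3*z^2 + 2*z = (z - 2)*(z^2 - z) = (z - 2)*(z - 1)*(z)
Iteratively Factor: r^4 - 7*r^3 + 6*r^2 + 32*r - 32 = (r + 2)*(r^3 - 9*r^2 + 24*r - 16) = (r - 1)*(r + 2)*(r^2 - 8*r + 16) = (r - 4)*(r - 1)*(r + 2)*(r - 4)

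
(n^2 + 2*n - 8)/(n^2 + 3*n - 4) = (n - 2)/(n - 1)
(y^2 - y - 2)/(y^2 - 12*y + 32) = (y^2 - y - 2)/(y^2 - 12*y + 32)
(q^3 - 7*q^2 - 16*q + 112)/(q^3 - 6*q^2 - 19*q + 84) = (q - 4)/(q - 3)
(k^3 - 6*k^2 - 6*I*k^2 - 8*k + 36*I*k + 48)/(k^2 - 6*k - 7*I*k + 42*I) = (k^2 - 6*I*k - 8)/(k - 7*I)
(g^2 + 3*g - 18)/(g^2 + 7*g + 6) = (g - 3)/(g + 1)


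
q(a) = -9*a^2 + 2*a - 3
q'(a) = 2 - 18*a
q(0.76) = -6.68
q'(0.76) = -11.68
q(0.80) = -7.16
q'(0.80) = -12.40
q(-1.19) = -18.12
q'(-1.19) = 23.42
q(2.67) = -61.82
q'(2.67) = -46.06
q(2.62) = -59.54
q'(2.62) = -45.16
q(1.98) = -34.32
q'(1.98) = -33.64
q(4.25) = -157.06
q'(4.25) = -74.50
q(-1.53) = -27.13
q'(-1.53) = 29.54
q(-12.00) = -1323.00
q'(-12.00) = 218.00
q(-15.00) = -2058.00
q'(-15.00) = 272.00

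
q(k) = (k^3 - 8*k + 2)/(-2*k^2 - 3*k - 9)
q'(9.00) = -0.53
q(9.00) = -3.33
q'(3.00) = -0.47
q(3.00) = -0.14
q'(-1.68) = -0.48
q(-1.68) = -1.11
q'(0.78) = 0.35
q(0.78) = 0.30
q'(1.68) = -0.19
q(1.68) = 0.34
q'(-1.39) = -0.10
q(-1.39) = -1.20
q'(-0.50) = 1.00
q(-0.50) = -0.73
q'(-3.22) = -1.01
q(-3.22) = 0.28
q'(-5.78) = -0.72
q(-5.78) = 2.48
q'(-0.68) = 0.87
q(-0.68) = -0.90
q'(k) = (4*k + 3)*(k^3 - 8*k + 2)/(-2*k^2 - 3*k - 9)^2 + (3*k^2 - 8)/(-2*k^2 - 3*k - 9) = (-2*k^4 - 6*k^3 - 43*k^2 + 8*k + 78)/(4*k^4 + 12*k^3 + 45*k^2 + 54*k + 81)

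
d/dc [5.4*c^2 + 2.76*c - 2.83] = 10.8*c + 2.76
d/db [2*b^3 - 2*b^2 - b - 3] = 6*b^2 - 4*b - 1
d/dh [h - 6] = 1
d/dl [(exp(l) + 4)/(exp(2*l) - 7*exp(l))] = (-exp(2*l) - 8*exp(l) + 28)*exp(-l)/(exp(2*l) - 14*exp(l) + 49)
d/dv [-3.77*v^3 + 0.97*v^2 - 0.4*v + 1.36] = -11.31*v^2 + 1.94*v - 0.4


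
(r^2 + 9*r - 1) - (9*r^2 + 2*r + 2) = -8*r^2 + 7*r - 3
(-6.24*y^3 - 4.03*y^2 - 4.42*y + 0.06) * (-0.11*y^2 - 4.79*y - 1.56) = 0.6864*y^5 + 30.3329*y^4 + 29.5243*y^3 + 27.452*y^2 + 6.6078*y - 0.0936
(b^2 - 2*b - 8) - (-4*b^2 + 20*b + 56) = 5*b^2 - 22*b - 64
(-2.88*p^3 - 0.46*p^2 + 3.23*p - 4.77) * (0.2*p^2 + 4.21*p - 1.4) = -0.576*p^5 - 12.2168*p^4 + 2.7414*p^3 + 13.2883*p^2 - 24.6037*p + 6.678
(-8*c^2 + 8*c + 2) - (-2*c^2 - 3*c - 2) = -6*c^2 + 11*c + 4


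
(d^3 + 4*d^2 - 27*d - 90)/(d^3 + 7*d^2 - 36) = (d - 5)/(d - 2)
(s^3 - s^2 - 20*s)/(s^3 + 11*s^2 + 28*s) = (s - 5)/(s + 7)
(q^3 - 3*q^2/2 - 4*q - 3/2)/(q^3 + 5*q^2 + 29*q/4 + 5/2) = 2*(q^2 - 2*q - 3)/(2*q^2 + 9*q + 10)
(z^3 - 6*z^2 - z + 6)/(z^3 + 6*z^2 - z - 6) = (z - 6)/(z + 6)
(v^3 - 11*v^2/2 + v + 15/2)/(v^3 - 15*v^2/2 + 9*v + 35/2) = (2*v - 3)/(2*v - 7)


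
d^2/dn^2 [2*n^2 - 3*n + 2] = 4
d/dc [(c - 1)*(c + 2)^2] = 3*c*(c + 2)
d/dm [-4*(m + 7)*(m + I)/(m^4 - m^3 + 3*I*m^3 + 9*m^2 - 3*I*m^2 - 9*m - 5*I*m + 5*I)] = (8*m^4 + m^3*(80 + 32*I) + m^2*(-112 + 352*I) + m*(-304 - 224*I) + 392 + 160*I)/(m^7 + m^6*(-2 + 7*I) + m^5*(3 - 14*I) + m^4*(-4 + 53*I) + m^3*(67 - 92*I) + m^2*(-130 + 21*I) + m*(65 + 50*I) - 25*I)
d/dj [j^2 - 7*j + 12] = 2*j - 7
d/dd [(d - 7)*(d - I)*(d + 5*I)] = 3*d^2 + d*(-14 + 8*I) + 5 - 28*I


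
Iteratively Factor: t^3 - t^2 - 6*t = (t)*(t^2 - t - 6) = t*(t - 3)*(t + 2)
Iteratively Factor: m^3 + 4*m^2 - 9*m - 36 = (m + 4)*(m^2 - 9) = (m + 3)*(m + 4)*(m - 3)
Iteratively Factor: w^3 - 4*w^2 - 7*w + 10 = (w - 1)*(w^2 - 3*w - 10) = (w - 1)*(w + 2)*(w - 5)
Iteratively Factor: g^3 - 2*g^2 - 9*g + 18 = (g - 3)*(g^2 + g - 6) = (g - 3)*(g - 2)*(g + 3)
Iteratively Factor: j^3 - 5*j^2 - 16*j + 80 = (j - 4)*(j^2 - j - 20) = (j - 4)*(j + 4)*(j - 5)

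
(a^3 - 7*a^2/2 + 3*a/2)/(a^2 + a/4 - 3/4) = 2*a*(2*a^2 - 7*a + 3)/(4*a^2 + a - 3)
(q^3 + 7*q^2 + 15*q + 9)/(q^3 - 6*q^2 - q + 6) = (q^2 + 6*q + 9)/(q^2 - 7*q + 6)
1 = 1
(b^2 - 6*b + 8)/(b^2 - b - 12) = (b - 2)/(b + 3)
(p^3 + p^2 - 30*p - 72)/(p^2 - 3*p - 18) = p + 4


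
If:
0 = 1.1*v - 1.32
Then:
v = 1.20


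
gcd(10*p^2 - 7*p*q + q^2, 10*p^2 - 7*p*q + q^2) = 10*p^2 - 7*p*q + q^2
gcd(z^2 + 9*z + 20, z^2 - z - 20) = z + 4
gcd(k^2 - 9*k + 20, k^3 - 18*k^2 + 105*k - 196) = k - 4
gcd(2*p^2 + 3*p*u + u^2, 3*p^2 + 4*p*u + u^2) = p + u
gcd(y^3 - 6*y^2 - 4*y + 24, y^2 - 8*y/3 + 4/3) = y - 2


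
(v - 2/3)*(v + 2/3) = v^2 - 4/9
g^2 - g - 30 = (g - 6)*(g + 5)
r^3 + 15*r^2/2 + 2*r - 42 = (r - 2)*(r + 7/2)*(r + 6)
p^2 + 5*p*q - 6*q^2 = (p - q)*(p + 6*q)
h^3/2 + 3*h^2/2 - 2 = (h/2 + 1)*(h - 1)*(h + 2)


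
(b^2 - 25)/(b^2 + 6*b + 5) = (b - 5)/(b + 1)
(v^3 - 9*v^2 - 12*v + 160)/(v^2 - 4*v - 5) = (v^2 - 4*v - 32)/(v + 1)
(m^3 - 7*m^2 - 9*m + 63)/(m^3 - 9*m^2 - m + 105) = (m - 3)/(m - 5)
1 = 1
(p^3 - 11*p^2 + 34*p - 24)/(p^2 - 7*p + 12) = (p^2 - 7*p + 6)/(p - 3)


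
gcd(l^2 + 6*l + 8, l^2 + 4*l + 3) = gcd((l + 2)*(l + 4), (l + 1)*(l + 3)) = 1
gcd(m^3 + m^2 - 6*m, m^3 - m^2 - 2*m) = m^2 - 2*m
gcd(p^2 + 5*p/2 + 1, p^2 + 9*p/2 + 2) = p + 1/2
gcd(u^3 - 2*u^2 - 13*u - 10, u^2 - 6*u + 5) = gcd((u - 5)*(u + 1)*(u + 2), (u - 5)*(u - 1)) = u - 5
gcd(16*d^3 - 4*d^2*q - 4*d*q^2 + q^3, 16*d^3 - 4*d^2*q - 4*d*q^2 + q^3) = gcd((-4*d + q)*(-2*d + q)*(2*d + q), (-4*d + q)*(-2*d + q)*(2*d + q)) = 16*d^3 - 4*d^2*q - 4*d*q^2 + q^3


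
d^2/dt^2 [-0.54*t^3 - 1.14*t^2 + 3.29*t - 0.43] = -3.24*t - 2.28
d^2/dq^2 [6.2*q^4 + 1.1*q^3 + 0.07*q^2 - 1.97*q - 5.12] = 74.4*q^2 + 6.6*q + 0.14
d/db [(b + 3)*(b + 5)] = 2*b + 8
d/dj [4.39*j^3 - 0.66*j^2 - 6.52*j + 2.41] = 13.17*j^2 - 1.32*j - 6.52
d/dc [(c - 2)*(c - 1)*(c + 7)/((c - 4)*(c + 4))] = (c^4 - 29*c^2 - 156*c + 304)/(c^4 - 32*c^2 + 256)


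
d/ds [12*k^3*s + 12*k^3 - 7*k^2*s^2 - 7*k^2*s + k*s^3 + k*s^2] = k*(12*k^2 - 14*k*s - 7*k + 3*s^2 + 2*s)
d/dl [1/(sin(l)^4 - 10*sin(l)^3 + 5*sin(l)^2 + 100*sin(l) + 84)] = 2*(-2*sin(l)^3 + 15*sin(l)^2 - 5*sin(l) - 50)*cos(l)/(sin(l)^4 - 10*sin(l)^3 + 5*sin(l)^2 + 100*sin(l) + 84)^2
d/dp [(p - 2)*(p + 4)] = 2*p + 2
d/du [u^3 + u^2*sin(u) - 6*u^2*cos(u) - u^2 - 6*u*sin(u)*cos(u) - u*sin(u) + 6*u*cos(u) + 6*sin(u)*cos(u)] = 6*u^2*sin(u) + u^2*cos(u) + 3*u^2 - 4*u*sin(u) - 13*u*cos(u) - 6*u*cos(2*u) - 2*u - sin(u) - 3*sin(2*u) + 6*cos(u) + 6*cos(2*u)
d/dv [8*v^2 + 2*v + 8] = 16*v + 2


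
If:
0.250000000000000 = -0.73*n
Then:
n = -0.34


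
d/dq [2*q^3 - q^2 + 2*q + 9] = 6*q^2 - 2*q + 2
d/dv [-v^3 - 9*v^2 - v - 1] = -3*v^2 - 18*v - 1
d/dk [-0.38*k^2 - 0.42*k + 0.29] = -0.76*k - 0.42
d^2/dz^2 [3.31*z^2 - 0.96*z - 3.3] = 6.62000000000000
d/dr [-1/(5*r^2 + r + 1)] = (10*r + 1)/(5*r^2 + r + 1)^2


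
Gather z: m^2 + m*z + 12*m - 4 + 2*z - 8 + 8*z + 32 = m^2 + 12*m + z*(m + 10) + 20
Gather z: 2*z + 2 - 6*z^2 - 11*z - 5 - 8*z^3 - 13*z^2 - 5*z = -8*z^3 - 19*z^2 - 14*z - 3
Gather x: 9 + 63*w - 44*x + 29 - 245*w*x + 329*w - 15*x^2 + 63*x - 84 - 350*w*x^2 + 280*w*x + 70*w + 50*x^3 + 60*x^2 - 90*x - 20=462*w + 50*x^3 + x^2*(45 - 350*w) + x*(35*w - 71) - 66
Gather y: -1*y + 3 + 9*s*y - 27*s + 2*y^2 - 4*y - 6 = -27*s + 2*y^2 + y*(9*s - 5) - 3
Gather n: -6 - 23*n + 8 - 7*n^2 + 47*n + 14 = -7*n^2 + 24*n + 16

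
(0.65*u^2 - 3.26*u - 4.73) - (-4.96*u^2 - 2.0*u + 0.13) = 5.61*u^2 - 1.26*u - 4.86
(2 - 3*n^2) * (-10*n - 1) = 30*n^3 + 3*n^2 - 20*n - 2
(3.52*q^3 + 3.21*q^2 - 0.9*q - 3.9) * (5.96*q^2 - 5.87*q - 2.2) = 20.9792*q^5 - 1.5308*q^4 - 31.9507*q^3 - 25.023*q^2 + 24.873*q + 8.58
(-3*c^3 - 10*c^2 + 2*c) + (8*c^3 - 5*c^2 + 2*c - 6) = 5*c^3 - 15*c^2 + 4*c - 6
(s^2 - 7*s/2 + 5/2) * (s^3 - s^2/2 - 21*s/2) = s^5 - 4*s^4 - 25*s^3/4 + 71*s^2/2 - 105*s/4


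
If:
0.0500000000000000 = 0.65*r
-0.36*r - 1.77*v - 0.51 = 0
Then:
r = 0.08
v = -0.30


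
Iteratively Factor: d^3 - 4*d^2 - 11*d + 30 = (d - 2)*(d^2 - 2*d - 15) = (d - 5)*(d - 2)*(d + 3)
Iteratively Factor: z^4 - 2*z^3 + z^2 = (z)*(z^3 - 2*z^2 + z) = z*(z - 1)*(z^2 - z) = z*(z - 1)^2*(z)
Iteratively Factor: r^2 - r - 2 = (r + 1)*(r - 2)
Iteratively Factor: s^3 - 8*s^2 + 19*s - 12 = (s - 3)*(s^2 - 5*s + 4) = (s - 3)*(s - 1)*(s - 4)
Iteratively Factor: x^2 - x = (x)*(x - 1)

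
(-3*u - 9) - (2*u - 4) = -5*u - 5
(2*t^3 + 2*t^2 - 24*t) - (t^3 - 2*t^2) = t^3 + 4*t^2 - 24*t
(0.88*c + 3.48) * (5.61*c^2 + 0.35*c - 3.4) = 4.9368*c^3 + 19.8308*c^2 - 1.774*c - 11.832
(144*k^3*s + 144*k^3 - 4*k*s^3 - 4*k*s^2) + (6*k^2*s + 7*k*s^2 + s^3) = 144*k^3*s + 144*k^3 + 6*k^2*s - 4*k*s^3 + 3*k*s^2 + s^3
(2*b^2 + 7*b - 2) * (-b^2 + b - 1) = -2*b^4 - 5*b^3 + 7*b^2 - 9*b + 2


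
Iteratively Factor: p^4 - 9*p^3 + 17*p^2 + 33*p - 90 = (p - 3)*(p^3 - 6*p^2 - p + 30) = (p - 5)*(p - 3)*(p^2 - p - 6) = (p - 5)*(p - 3)^2*(p + 2)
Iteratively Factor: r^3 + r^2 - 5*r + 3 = (r - 1)*(r^2 + 2*r - 3) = (r - 1)*(r + 3)*(r - 1)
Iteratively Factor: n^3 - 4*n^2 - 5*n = (n - 5)*(n^2 + n) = n*(n - 5)*(n + 1)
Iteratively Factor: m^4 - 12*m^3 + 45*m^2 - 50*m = (m)*(m^3 - 12*m^2 + 45*m - 50) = m*(m - 5)*(m^2 - 7*m + 10) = m*(m - 5)^2*(m - 2)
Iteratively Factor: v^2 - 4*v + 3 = (v - 3)*(v - 1)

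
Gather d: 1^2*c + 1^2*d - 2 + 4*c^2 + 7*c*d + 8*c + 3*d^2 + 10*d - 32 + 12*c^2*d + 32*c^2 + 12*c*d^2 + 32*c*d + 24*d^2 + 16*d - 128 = 36*c^2 + 9*c + d^2*(12*c + 27) + d*(12*c^2 + 39*c + 27) - 162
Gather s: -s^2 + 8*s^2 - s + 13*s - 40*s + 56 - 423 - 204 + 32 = 7*s^2 - 28*s - 539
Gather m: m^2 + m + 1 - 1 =m^2 + m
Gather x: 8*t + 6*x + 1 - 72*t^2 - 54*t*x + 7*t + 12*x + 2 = -72*t^2 + 15*t + x*(18 - 54*t) + 3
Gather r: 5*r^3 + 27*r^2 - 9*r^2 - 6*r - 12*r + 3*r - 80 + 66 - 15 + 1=5*r^3 + 18*r^2 - 15*r - 28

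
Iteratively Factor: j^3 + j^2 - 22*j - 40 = (j - 5)*(j^2 + 6*j + 8) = (j - 5)*(j + 2)*(j + 4)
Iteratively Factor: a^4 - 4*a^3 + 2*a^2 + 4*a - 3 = (a + 1)*(a^3 - 5*a^2 + 7*a - 3) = (a - 3)*(a + 1)*(a^2 - 2*a + 1) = (a - 3)*(a - 1)*(a + 1)*(a - 1)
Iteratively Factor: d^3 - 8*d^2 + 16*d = (d - 4)*(d^2 - 4*d) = (d - 4)^2*(d)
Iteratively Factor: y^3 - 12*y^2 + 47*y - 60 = (y - 5)*(y^2 - 7*y + 12) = (y - 5)*(y - 4)*(y - 3)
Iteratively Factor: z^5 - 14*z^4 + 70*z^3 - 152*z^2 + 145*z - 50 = (z - 5)*(z^4 - 9*z^3 + 25*z^2 - 27*z + 10) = (z - 5)*(z - 1)*(z^3 - 8*z^2 + 17*z - 10) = (z - 5)*(z - 1)^2*(z^2 - 7*z + 10) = (z - 5)^2*(z - 1)^2*(z - 2)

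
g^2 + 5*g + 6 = (g + 2)*(g + 3)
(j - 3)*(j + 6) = j^2 + 3*j - 18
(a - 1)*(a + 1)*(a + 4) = a^3 + 4*a^2 - a - 4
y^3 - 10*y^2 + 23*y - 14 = (y - 7)*(y - 2)*(y - 1)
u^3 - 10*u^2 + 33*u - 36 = (u - 4)*(u - 3)^2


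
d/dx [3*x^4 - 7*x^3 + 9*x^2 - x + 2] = 12*x^3 - 21*x^2 + 18*x - 1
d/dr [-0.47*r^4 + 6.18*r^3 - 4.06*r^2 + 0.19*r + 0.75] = -1.88*r^3 + 18.54*r^2 - 8.12*r + 0.19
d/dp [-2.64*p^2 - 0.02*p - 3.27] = -5.28*p - 0.02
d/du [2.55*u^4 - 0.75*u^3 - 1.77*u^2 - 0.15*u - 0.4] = 10.2*u^3 - 2.25*u^2 - 3.54*u - 0.15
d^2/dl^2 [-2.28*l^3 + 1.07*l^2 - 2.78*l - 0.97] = 2.14 - 13.68*l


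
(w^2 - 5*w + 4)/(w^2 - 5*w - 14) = (-w^2 + 5*w - 4)/(-w^2 + 5*w + 14)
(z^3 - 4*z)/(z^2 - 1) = z*(z^2 - 4)/(z^2 - 1)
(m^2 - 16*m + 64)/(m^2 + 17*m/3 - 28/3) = 3*(m^2 - 16*m + 64)/(3*m^2 + 17*m - 28)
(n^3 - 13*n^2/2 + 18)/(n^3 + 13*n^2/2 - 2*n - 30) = (2*n^2 - 9*n - 18)/(2*n^2 + 17*n + 30)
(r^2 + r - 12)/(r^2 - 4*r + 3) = (r + 4)/(r - 1)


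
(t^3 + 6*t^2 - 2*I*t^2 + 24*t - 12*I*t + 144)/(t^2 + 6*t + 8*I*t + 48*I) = (t^2 - 2*I*t + 24)/(t + 8*I)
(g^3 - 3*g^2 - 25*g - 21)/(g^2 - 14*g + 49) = (g^2 + 4*g + 3)/(g - 7)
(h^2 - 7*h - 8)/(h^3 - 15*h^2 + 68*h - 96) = (h + 1)/(h^2 - 7*h + 12)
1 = 1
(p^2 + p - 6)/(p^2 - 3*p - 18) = (p - 2)/(p - 6)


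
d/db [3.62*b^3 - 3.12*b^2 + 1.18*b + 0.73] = 10.86*b^2 - 6.24*b + 1.18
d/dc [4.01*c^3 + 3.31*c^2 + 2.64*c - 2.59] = 12.03*c^2 + 6.62*c + 2.64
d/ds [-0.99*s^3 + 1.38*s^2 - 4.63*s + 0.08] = -2.97*s^2 + 2.76*s - 4.63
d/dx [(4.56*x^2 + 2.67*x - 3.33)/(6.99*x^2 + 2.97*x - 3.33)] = (-5.12009999999999*x^2 + 16.1838*x + 0.999000000000001)/(48.8601*x^4 + 41.5206*x^3 - 37.7325*x^2 - 19.7802*x + 11.0889)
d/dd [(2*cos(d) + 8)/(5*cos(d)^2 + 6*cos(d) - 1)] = 10*(cos(d)^2 + 8*cos(d) + 5)*sin(d)/(-5*sin(d)^2 + 6*cos(d) + 4)^2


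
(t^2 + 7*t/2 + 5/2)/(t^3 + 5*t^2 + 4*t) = (t + 5/2)/(t*(t + 4))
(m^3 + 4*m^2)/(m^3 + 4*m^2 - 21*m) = m*(m + 4)/(m^2 + 4*m - 21)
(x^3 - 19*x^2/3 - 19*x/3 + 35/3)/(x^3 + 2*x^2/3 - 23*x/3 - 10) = (x^2 - 8*x + 7)/(x^2 - x - 6)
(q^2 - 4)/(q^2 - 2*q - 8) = (q - 2)/(q - 4)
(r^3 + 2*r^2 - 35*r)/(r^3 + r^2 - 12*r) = (r^2 + 2*r - 35)/(r^2 + r - 12)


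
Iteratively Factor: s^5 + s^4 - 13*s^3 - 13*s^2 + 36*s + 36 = (s + 2)*(s^4 - s^3 - 11*s^2 + 9*s + 18) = (s - 2)*(s + 2)*(s^3 + s^2 - 9*s - 9) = (s - 3)*(s - 2)*(s + 2)*(s^2 + 4*s + 3) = (s - 3)*(s - 2)*(s + 1)*(s + 2)*(s + 3)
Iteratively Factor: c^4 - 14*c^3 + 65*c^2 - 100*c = (c - 5)*(c^3 - 9*c^2 + 20*c) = c*(c - 5)*(c^2 - 9*c + 20) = c*(c - 5)^2*(c - 4)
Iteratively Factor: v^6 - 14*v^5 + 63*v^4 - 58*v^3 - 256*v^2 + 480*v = (v + 2)*(v^5 - 16*v^4 + 95*v^3 - 248*v^2 + 240*v) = (v - 4)*(v + 2)*(v^4 - 12*v^3 + 47*v^2 - 60*v) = v*(v - 4)*(v + 2)*(v^3 - 12*v^2 + 47*v - 60) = v*(v - 4)^2*(v + 2)*(v^2 - 8*v + 15) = v*(v - 4)^2*(v - 3)*(v + 2)*(v - 5)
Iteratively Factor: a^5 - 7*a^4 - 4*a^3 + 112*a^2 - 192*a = (a)*(a^4 - 7*a^3 - 4*a^2 + 112*a - 192) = a*(a - 4)*(a^3 - 3*a^2 - 16*a + 48) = a*(a - 4)*(a + 4)*(a^2 - 7*a + 12) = a*(a - 4)*(a - 3)*(a + 4)*(a - 4)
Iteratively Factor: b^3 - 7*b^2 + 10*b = (b - 5)*(b^2 - 2*b) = (b - 5)*(b - 2)*(b)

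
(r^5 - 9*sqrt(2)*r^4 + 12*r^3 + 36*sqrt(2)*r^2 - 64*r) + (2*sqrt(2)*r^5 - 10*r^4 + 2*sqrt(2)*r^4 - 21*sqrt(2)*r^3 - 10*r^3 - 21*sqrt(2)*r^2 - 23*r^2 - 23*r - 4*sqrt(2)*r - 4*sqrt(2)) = r^5 + 2*sqrt(2)*r^5 - 10*r^4 - 7*sqrt(2)*r^4 - 21*sqrt(2)*r^3 + 2*r^3 - 23*r^2 + 15*sqrt(2)*r^2 - 87*r - 4*sqrt(2)*r - 4*sqrt(2)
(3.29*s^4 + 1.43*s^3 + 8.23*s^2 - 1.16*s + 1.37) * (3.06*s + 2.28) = 10.0674*s^5 + 11.877*s^4 + 28.4442*s^3 + 15.2148*s^2 + 1.5474*s + 3.1236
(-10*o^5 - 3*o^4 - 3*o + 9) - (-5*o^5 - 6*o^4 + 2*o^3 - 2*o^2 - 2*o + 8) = -5*o^5 + 3*o^4 - 2*o^3 + 2*o^2 - o + 1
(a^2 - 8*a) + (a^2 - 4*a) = 2*a^2 - 12*a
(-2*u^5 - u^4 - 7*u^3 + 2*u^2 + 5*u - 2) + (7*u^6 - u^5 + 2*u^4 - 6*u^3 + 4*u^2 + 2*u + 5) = 7*u^6 - 3*u^5 + u^4 - 13*u^3 + 6*u^2 + 7*u + 3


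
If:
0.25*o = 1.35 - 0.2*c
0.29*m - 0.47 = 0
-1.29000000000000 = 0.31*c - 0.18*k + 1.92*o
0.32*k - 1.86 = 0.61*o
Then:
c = 9.21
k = 2.07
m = 1.62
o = -1.96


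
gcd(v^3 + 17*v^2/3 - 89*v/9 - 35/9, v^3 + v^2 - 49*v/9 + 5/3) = v - 5/3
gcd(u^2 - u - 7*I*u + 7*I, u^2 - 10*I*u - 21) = u - 7*I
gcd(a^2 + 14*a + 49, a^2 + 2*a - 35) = a + 7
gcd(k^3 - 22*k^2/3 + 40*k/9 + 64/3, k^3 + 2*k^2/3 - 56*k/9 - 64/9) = k^2 - 4*k/3 - 32/9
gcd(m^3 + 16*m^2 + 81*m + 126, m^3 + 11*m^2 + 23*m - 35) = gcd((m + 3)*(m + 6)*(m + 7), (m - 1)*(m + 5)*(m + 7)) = m + 7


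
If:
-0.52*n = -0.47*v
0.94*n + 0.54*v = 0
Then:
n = 0.00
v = 0.00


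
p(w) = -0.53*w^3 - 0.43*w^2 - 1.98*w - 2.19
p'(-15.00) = -346.83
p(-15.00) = 1719.51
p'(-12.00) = -220.62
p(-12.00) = 875.49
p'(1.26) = -5.59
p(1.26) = -6.43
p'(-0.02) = -1.96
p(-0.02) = -2.15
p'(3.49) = -24.35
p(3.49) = -36.87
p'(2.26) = -12.04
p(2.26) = -14.98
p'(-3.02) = -13.88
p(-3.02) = 14.47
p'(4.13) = -32.65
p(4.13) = -55.04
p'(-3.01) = -13.80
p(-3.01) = 14.33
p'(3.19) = -20.90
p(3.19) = -30.09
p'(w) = -1.59*w^2 - 0.86*w - 1.98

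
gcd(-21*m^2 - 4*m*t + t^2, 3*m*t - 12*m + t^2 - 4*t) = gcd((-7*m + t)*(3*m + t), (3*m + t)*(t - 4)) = 3*m + t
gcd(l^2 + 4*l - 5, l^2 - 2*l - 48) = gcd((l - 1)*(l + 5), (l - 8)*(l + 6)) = 1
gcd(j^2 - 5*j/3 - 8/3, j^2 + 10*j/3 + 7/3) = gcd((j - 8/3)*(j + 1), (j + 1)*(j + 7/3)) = j + 1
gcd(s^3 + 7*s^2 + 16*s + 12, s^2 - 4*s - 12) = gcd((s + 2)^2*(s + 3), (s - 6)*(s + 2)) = s + 2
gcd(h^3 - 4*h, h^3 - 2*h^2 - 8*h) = h^2 + 2*h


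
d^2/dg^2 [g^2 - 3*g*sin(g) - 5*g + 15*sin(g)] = 3*g*sin(g) - 15*sin(g) - 6*cos(g) + 2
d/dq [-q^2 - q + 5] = -2*q - 1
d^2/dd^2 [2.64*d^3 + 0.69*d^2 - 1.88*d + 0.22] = 15.84*d + 1.38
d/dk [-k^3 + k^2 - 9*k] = -3*k^2 + 2*k - 9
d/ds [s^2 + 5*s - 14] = 2*s + 5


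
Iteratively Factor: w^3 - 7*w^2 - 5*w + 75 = (w - 5)*(w^2 - 2*w - 15) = (w - 5)*(w + 3)*(w - 5)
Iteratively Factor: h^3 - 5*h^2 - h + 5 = (h - 1)*(h^2 - 4*h - 5) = (h - 5)*(h - 1)*(h + 1)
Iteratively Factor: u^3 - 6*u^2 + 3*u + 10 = (u - 5)*(u^2 - u - 2) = (u - 5)*(u + 1)*(u - 2)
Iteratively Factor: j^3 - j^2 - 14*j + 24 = (j - 2)*(j^2 + j - 12) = (j - 3)*(j - 2)*(j + 4)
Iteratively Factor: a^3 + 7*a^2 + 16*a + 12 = (a + 2)*(a^2 + 5*a + 6) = (a + 2)*(a + 3)*(a + 2)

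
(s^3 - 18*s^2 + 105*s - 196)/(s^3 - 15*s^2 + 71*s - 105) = (s^2 - 11*s + 28)/(s^2 - 8*s + 15)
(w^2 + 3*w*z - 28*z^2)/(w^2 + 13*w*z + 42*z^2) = (w - 4*z)/(w + 6*z)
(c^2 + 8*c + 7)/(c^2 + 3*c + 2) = (c + 7)/(c + 2)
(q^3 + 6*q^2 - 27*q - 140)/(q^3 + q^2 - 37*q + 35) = (q + 4)/(q - 1)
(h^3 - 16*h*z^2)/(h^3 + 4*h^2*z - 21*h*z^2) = (h^2 - 16*z^2)/(h^2 + 4*h*z - 21*z^2)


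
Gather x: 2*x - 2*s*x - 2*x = -2*s*x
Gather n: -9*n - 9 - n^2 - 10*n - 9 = -n^2 - 19*n - 18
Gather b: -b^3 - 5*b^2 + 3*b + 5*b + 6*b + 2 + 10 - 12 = -b^3 - 5*b^2 + 14*b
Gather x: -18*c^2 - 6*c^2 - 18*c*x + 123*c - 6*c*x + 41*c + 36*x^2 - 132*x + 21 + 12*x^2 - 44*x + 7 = -24*c^2 + 164*c + 48*x^2 + x*(-24*c - 176) + 28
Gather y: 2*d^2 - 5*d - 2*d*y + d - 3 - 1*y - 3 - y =2*d^2 - 4*d + y*(-2*d - 2) - 6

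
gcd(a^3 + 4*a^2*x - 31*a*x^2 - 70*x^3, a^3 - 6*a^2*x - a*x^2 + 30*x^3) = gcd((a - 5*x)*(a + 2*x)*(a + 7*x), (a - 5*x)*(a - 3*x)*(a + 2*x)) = -a^2 + 3*a*x + 10*x^2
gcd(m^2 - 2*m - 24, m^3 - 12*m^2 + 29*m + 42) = m - 6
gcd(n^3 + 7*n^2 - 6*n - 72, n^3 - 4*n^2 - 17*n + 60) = n^2 + n - 12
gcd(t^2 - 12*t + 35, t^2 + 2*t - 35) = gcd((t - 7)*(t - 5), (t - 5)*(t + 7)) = t - 5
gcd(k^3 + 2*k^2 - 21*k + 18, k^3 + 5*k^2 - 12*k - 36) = k^2 + 3*k - 18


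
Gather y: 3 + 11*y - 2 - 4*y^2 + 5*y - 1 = -4*y^2 + 16*y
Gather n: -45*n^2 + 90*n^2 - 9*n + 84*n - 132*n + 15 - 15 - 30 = 45*n^2 - 57*n - 30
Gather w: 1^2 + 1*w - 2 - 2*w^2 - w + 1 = -2*w^2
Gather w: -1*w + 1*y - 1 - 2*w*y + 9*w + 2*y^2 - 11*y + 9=w*(8 - 2*y) + 2*y^2 - 10*y + 8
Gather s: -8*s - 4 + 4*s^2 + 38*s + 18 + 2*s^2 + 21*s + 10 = 6*s^2 + 51*s + 24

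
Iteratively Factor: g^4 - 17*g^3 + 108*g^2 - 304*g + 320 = (g - 4)*(g^3 - 13*g^2 + 56*g - 80) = (g - 4)^2*(g^2 - 9*g + 20) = (g - 4)^3*(g - 5)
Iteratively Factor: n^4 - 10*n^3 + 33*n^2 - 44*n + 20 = (n - 2)*(n^3 - 8*n^2 + 17*n - 10) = (n - 2)^2*(n^2 - 6*n + 5) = (n - 2)^2*(n - 1)*(n - 5)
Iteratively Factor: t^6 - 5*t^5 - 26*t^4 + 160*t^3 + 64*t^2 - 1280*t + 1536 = (t - 4)*(t^5 - t^4 - 30*t^3 + 40*t^2 + 224*t - 384) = (t - 4)*(t - 3)*(t^4 + 2*t^3 - 24*t^2 - 32*t + 128) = (t - 4)*(t - 3)*(t + 4)*(t^3 - 2*t^2 - 16*t + 32) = (t - 4)*(t - 3)*(t + 4)^2*(t^2 - 6*t + 8) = (t - 4)*(t - 3)*(t - 2)*(t + 4)^2*(t - 4)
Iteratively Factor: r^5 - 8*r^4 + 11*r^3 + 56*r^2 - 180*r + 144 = (r + 3)*(r^4 - 11*r^3 + 44*r^2 - 76*r + 48) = (r - 4)*(r + 3)*(r^3 - 7*r^2 + 16*r - 12) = (r - 4)*(r - 2)*(r + 3)*(r^2 - 5*r + 6) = (r - 4)*(r - 2)^2*(r + 3)*(r - 3)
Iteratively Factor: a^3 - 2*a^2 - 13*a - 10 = (a + 2)*(a^2 - 4*a - 5) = (a + 1)*(a + 2)*(a - 5)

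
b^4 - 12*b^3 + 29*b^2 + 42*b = b*(b - 7)*(b - 6)*(b + 1)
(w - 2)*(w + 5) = w^2 + 3*w - 10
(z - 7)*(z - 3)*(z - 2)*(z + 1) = z^4 - 11*z^3 + 29*z^2 - z - 42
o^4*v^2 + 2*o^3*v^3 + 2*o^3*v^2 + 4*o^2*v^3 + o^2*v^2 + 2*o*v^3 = o*(o + 2*v)*(o*v + v)^2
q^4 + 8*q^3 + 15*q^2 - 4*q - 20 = (q - 1)*(q + 2)^2*(q + 5)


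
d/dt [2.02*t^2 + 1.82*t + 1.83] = 4.04*t + 1.82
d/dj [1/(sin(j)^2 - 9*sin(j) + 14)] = (9 - 2*sin(j))*cos(j)/(sin(j)^2 - 9*sin(j) + 14)^2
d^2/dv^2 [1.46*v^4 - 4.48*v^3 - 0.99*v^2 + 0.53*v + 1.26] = 17.52*v^2 - 26.88*v - 1.98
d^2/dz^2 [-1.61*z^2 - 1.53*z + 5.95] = -3.22000000000000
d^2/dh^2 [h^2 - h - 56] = 2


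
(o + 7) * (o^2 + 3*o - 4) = o^3 + 10*o^2 + 17*o - 28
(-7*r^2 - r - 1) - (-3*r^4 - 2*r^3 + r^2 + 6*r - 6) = 3*r^4 + 2*r^3 - 8*r^2 - 7*r + 5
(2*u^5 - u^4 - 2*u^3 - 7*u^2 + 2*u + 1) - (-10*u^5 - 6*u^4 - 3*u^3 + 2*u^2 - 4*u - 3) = 12*u^5 + 5*u^4 + u^3 - 9*u^2 + 6*u + 4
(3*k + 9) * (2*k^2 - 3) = 6*k^3 + 18*k^2 - 9*k - 27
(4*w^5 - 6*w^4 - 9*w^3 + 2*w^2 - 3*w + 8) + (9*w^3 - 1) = 4*w^5 - 6*w^4 + 2*w^2 - 3*w + 7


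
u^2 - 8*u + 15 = (u - 5)*(u - 3)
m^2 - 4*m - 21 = (m - 7)*(m + 3)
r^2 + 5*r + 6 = (r + 2)*(r + 3)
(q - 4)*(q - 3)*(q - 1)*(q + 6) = q^4 - 2*q^3 - 29*q^2 + 102*q - 72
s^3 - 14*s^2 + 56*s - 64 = (s - 8)*(s - 4)*(s - 2)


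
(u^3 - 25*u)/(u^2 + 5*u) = u - 5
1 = 1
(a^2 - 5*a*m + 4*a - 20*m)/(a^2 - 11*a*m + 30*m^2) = (a + 4)/(a - 6*m)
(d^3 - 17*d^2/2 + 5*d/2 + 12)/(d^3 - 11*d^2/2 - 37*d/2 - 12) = (2*d - 3)/(2*d + 3)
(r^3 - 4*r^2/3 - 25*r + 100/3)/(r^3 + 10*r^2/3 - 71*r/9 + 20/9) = 3*(r - 5)/(3*r - 1)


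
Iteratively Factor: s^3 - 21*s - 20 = (s + 4)*(s^2 - 4*s - 5) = (s - 5)*(s + 4)*(s + 1)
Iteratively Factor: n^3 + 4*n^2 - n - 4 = (n + 1)*(n^2 + 3*n - 4) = (n + 1)*(n + 4)*(n - 1)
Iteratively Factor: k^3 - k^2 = (k)*(k^2 - k) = k*(k - 1)*(k)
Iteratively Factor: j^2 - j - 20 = (j - 5)*(j + 4)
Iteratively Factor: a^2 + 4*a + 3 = (a + 1)*(a + 3)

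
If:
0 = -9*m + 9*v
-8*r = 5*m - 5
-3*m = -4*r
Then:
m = 5/11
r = 15/44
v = 5/11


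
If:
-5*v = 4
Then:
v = -4/5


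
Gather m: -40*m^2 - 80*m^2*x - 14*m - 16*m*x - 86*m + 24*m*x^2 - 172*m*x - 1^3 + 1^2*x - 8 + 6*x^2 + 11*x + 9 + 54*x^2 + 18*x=m^2*(-80*x - 40) + m*(24*x^2 - 188*x - 100) + 60*x^2 + 30*x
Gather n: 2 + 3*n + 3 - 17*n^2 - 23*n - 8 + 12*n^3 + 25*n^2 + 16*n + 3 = 12*n^3 + 8*n^2 - 4*n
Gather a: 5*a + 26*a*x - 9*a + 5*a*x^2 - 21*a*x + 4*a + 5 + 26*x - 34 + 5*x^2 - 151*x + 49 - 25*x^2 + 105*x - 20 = a*(5*x^2 + 5*x) - 20*x^2 - 20*x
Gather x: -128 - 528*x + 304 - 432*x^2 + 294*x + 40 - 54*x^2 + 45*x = -486*x^2 - 189*x + 216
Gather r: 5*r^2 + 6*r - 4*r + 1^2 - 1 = 5*r^2 + 2*r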